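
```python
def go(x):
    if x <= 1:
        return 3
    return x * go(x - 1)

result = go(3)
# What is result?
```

go(3) = 3 * 2 * 3 = 18

Answer: 18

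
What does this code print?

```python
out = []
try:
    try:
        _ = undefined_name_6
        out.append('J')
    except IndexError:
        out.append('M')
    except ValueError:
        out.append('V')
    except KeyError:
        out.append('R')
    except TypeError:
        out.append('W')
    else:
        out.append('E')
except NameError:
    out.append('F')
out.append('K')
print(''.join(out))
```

Execution trace: 'F' (outer except NameError) → 'K' (after the try/except). Output: FK

Answer: FK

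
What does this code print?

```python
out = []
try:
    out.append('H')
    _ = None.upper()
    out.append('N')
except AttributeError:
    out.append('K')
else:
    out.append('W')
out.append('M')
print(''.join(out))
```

Execution trace: 'H' (try body) → 'K' (except AttributeError) → 'M' (after the try/except). Output: HKM

Answer: HKM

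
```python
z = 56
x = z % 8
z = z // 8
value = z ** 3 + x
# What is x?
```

Trace:
`z = 56` → z = 56
`x = z % 8` → x = 0
`z = z // 8` → z = 7
`value = z ** 3 + x` → value = 343
So x = 0

Answer: 0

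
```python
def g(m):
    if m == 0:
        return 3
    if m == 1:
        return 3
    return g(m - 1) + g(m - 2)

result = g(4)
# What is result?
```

Build up from base cases: g(0)=3, g(1)=3, g(2)=6, g(3)=9, g(4)=15

Answer: 15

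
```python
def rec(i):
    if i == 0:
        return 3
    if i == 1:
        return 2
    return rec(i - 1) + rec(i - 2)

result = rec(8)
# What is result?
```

Build up from base cases: rec(0)=3, rec(1)=2, rec(2)=5, rec(3)=7, rec(4)=12, rec(5)=19, rec(6)=31, ..., rec(8)=81

Answer: 81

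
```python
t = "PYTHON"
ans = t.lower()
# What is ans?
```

Trace:
`t = "PYTHON"` → t = 'PYTHON'
`ans = t.lower()` → ans = 'python'
So ans = 'python'

Answer: 'python'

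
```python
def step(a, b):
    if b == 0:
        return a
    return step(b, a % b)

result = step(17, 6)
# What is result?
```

step(17, 6) -> step(6, 5) -> step(5, 1) -> step(1, 0) -> 1

Answer: 1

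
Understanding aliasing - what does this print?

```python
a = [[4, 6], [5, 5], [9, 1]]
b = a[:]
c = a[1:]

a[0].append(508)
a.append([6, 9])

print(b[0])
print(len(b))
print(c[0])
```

Key concept: slice with nested mutation.
Step by step:
`a = [[4, 6], [5, 5], [9, 1]]` → a = [[4, 6], [5, 5], [9, 1]]
`b = a[:]` → b = [[4, 6], [5, 5], [9, 1]]
`c = a[1:]` → c = [[5, 5], [9, 1]]
`a[0].append(508)` → a = [[4, 6, 508], [5, 5], [9, 1]]; b = [[4, 6, 508], [5, 5], [9, 1]]
`a.append([6, 9])` → a = [[4, 6, 508], [5, 5], [9, 1], [6, 9]]
`print(b[0])` → prints [4, 6, 508]
`print(len(b))` → prints 3
`print(c[0])` → prints [5, 5]

Answer:
[4, 6, 508]
3
[5, 5]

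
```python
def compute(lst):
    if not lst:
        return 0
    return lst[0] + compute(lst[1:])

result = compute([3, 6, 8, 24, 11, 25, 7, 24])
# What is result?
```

3 + 6 + 8 + 24 + 11 + 25 + 7 + 24 + 0 = 108

Answer: 108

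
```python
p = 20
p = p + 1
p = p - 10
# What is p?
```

Trace:
`p = 20` → p = 20
`p = p + 1` → p = 21
`p = p - 10` → p = 11
So p = 11

Answer: 11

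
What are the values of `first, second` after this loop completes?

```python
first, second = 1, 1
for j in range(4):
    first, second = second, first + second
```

Fibonacci: after 4 iterations
`first, second` takes the values: (1, 1) → (1, 2) → (2, 3) → (3, 5) → (5, 8)

Answer: 5, 8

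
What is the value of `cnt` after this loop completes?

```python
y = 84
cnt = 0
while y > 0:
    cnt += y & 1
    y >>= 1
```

Count set bits in 84 (binary: 0b1010100)
`cnt` takes the values: 0 → 1 → 2 → 3

Answer: 3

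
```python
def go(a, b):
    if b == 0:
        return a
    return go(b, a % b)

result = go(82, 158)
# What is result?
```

go(82, 158) -> go(158, 82) -> go(82, 76) -> go(76, 6) -> go(6, 4) -> go(4, 2) -> go(2, 0) -> 2

Answer: 2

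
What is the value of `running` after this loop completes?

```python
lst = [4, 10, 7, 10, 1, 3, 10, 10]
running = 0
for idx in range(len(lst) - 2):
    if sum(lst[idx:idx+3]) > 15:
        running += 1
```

Count windows with sum > 15
`running` takes the values: 0 → 1 → 2 → 3 → 4

Answer: 4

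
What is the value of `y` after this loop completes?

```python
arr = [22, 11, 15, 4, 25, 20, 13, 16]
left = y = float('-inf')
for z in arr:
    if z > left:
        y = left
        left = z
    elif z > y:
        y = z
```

Second largest (with repeats) in [22, 11, 15, 4, 25, 20, 13, 16]
`y` takes the values: -inf → 11 → 15 → 22

Answer: 22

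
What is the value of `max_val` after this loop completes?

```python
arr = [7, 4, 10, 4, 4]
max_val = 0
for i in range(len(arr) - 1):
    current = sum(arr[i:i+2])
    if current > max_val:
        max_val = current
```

Max sum of 2-element window in [7, 4, 10, 4, 4]
`max_val` takes the values: 0 → 11 → 14

Answer: 14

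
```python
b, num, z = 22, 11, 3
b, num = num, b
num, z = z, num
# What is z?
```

Trace:
`b, num, z = 22, 11, 3` → b = 22; num = 11; z = 3
`b, num = num, b` → b = 11; num = 22
`num, z = z, num` → num = 3; z = 22
So z = 22

Answer: 22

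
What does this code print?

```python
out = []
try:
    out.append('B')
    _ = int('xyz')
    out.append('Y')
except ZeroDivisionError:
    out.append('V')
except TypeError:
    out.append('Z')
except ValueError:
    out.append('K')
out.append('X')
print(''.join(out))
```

Execution trace: 'B' (try body) → 'K' (except ValueError) → 'X' (after the try/except). Output: BKX

Answer: BKX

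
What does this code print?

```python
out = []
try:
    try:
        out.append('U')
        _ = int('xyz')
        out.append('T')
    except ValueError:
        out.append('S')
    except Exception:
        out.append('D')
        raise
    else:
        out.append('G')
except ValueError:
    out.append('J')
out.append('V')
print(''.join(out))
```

Execution trace: 'U' (inner try body) → 'S' (inner except ValueError) → 'V' (after the try/except). Output: USV

Answer: USV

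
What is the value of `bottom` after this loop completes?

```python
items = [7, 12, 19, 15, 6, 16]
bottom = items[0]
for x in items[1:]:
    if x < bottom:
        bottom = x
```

Minimum of [7, 12, 19, 15, 6, 16]
`bottom` takes the values: 7 → 6

Answer: 6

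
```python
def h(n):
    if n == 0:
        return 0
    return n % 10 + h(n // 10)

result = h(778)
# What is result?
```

Sum of digits of 778: 8 + 7 + 7 = 22

Answer: 22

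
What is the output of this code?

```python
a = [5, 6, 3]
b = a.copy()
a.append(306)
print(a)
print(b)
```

Key concept: list.copy() creates independent copy.
Step by step:
`a = [5, 6, 3]` → a = [5, 6, 3]
`b = a.copy()` → b = [5, 6, 3]
`a.append(306)` → a = [5, 6, 3, 306]
`print(a)` → prints [5, 6, 3, 306]
`print(b)` → prints [5, 6, 3]

Answer:
[5, 6, 3, 306]
[5, 6, 3]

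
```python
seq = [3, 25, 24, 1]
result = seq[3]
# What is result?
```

Trace:
`seq = [3, 25, 24, 1]` → seq = [3, 25, 24, 1]
`result = seq[3]` → result = 1
So result = 1

Answer: 1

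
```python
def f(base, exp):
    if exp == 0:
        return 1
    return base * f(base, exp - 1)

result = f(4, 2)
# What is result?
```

f(4, 2) = 4 * 4 = 16

Answer: 16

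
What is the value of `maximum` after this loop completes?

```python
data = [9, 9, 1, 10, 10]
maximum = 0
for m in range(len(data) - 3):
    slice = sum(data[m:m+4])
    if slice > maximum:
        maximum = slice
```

Max sum of 4-element window in [9, 9, 1, 10, 10]
`maximum` takes the values: 0 → 29 → 30

Answer: 30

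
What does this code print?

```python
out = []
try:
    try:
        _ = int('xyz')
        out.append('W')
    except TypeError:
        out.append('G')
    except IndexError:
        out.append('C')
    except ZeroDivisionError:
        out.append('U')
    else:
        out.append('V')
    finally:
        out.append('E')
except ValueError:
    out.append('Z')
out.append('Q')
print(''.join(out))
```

Execution trace: 'E' (finally) → 'Z' (outer except ValueError) → 'Q' (after the try/except). Output: EZQ

Answer: EZQ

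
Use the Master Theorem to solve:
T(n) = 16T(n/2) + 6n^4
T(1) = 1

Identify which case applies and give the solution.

a=16, b=2, f(n)=6n^4. log_2(16) = 4. Since c=4 = 4, Case 2 applies: T(n) = Θ(n^log_b(a) · log n) = O(n^4 log n).

Answer: O(n^4 log n) - Case 2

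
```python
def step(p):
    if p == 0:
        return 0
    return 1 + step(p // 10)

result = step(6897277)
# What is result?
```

Count of digits of 6897277: 7

Answer: 7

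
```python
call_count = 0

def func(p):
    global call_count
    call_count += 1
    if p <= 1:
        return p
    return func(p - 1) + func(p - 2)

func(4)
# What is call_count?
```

Calls(p) = 1 + Calls(p-1) + Calls(p-2); Calls(0)=Calls(1)=1. For p=4 this gives 9.

Answer: 9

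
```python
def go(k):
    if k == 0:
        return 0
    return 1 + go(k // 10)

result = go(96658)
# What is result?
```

Count of digits of 96658: 5

Answer: 5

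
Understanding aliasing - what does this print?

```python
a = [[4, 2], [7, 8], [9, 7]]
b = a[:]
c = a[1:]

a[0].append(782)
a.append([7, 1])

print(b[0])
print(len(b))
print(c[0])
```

Key concept: slice with nested mutation.
Step by step:
`a = [[4, 2], [7, 8], [9, 7]]` → a = [[4, 2], [7, 8], [9, 7]]
`b = a[:]` → b = [[4, 2], [7, 8], [9, 7]]
`c = a[1:]` → c = [[7, 8], [9, 7]]
`a[0].append(782)` → a = [[4, 2, 782], [7, 8], [9, 7]]; b = [[4, 2, 782], [7, 8], [9, 7]]
`a.append([7, 1])` → a = [[4, 2, 782], [7, 8], [9, 7], [7, 1]]
`print(b[0])` → prints [4, 2, 782]
`print(len(b))` → prints 3
`print(c[0])` → prints [7, 8]

Answer:
[4, 2, 782]
3
[7, 8]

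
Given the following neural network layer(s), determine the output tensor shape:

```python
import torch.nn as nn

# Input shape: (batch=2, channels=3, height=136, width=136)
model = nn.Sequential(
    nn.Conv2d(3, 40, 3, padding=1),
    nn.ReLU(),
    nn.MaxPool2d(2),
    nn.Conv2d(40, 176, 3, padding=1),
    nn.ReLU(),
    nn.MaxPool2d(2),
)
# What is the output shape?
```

Input: (2, 3, 136, 136) -> after first Conv2d: (2, 40, 136, 136) -> after first MaxPool2d: (2, 40, 68, 68) -> after second Conv2d: (2, 176, 68, 68) -> Output: (2, 176, 34, 34)

Answer: (2, 176, 34, 34)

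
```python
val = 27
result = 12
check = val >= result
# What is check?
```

Trace:
`val = 27` → val = 27
`result = 12` → result = 12
`check = val >= result` → check = True
So check = True

Answer: True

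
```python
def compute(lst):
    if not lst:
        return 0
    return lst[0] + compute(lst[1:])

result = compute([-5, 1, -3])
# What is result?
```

(-5) + 1 + (-3) + 0 = -7

Answer: -7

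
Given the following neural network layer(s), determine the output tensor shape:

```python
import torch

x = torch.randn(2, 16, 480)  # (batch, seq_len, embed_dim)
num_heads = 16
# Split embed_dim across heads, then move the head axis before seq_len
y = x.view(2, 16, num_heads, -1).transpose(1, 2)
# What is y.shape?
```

Input: (2, 16, 480) -> head_dim = 480 // 16 = 30; after view: (2, 16, 16, 30) -> after transpose(1, 2): (2, 16, 16, 30) -> Output: (2, 16, 16, 30)

Answer: (2, 16, 16, 30)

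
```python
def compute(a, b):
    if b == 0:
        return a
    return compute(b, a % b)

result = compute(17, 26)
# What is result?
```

compute(17, 26) -> compute(26, 17) -> compute(17, 9) -> compute(9, 8) -> compute(8, 1) -> compute(1, 0) -> 1

Answer: 1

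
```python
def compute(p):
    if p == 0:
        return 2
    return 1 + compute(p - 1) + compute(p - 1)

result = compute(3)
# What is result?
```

compute(p) = 1 + 2·compute(p-1), compute(0)=2. Closed form: (2+1)·2^3 - 1 = 23.

Answer: 23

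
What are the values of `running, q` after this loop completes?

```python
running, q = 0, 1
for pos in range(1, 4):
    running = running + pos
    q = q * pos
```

Sum and factorial of 1 to 3
`running, q` takes the values: (0, 1) → (1, 1) → (3, 1) → (3, 2) → (6, 2) → (6, 6)

Answer: 6, 6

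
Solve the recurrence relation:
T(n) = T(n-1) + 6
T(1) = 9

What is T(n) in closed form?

Unrolling: T(n) = T(1) + 6·(n-1) = 9 + 6(n-1) = 6n + 3.

Answer: T(n) = 6n + 3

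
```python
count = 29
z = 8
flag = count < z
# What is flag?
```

Trace:
`count = 29` → count = 29
`z = 8` → z = 8
`flag = count < z` → flag = False
So flag = False

Answer: False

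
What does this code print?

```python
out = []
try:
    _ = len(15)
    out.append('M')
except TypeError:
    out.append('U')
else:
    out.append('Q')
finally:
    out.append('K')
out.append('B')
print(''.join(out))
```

Execution trace: 'U' (except TypeError) → 'K' (finally) → 'B' (after the try/except). Output: UKB

Answer: UKB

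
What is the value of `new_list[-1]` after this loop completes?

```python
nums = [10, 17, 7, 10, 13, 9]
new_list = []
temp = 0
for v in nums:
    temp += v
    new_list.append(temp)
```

Cumulative sum ends at 66
`new_list` takes the values: [] → [10] → [10, 27] → [10, 27, 34] → [10, 27, 34, 44] → [10, 27, 34, 44, 57] → [10, 27, 34, 44, 57, 66]
So `new_list[-1]` = 66

Answer: 66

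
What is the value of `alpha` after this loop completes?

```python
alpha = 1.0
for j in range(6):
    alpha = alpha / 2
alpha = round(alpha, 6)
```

Halving LR 6 times: 1 / 2^6
`alpha` takes the values: 1.0 → 0.5 → 0.25 → 0.125 → 0.0625 → 0.03125 → 0.015625

Answer: 0.015625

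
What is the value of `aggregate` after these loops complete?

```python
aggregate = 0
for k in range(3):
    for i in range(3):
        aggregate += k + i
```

Sum of all k+i for k,i in 3x3
`aggregate` takes the values: 0 → 1 → 3 → 4 → 6 → 9 → 11 → 14 → 18

Answer: 18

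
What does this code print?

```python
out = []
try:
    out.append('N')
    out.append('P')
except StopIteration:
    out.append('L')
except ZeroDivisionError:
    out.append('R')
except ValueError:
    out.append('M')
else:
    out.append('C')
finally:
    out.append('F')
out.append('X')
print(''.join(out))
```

Execution trace: 'N' (try body) → 'P' (try body, no exception) → 'C' (else) → 'F' (finally) → 'X' (after the try/except). Output: NPCFX

Answer: NPCFX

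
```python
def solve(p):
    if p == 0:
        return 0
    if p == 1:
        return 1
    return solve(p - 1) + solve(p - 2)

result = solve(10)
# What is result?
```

Build up from base cases: solve(0)=0, solve(1)=1, solve(2)=1, solve(3)=2, solve(4)=3, solve(5)=5, solve(6)=8, ..., solve(10)=55

Answer: 55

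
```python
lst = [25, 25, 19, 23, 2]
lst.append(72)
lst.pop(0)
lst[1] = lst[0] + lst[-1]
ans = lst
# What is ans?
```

Trace:
`lst = [25, 25, 19, 23, 2]` → lst = [25, 25, 19, 23, 2]
`lst.append(72)` → lst = [25, 25, 19, 23, 2, 72]
`lst.pop(0)` → lst = [25, 19, 23, 2, 72]
`lst[1] = lst[0] + lst[-1]` → lst = [25, 97, 23, 2, 72]
`ans = lst` → ans = [25, 97, 23, 2, 72]
So ans = [25, 97, 23, 2, 72]

Answer: [25, 97, 23, 2, 72]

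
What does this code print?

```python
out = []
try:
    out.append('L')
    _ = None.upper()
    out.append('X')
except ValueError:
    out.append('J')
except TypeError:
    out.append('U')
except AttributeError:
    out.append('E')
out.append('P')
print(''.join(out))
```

Execution trace: 'L' (try body) → 'E' (except AttributeError) → 'P' (after the try/except). Output: LEP

Answer: LEP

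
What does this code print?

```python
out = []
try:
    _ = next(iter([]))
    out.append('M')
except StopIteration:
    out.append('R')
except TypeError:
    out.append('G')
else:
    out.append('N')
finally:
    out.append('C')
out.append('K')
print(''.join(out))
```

Execution trace: 'R' (except StopIteration) → 'C' (finally) → 'K' (after the try/except). Output: RCK

Answer: RCK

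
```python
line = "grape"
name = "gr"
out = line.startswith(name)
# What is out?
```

Trace:
`line = "grape"` → line = 'grape'
`name = "gr"` → name = 'gr'
`out = line.startswith(name)` → out = True
So out = True

Answer: True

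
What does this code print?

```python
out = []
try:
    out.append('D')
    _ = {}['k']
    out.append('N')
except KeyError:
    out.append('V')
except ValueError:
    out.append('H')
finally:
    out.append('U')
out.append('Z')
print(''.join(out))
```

Execution trace: 'D' (try body) → 'V' (except KeyError) → 'U' (finally) → 'Z' (after the try/except). Output: DVUZ

Answer: DVUZ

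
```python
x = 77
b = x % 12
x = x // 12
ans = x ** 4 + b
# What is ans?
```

Trace:
`x = 77` → x = 77
`b = x % 12` → b = 5
`x = x // 12` → x = 6
`ans = x ** 4 + b` → ans = 1301
So ans = 1301

Answer: 1301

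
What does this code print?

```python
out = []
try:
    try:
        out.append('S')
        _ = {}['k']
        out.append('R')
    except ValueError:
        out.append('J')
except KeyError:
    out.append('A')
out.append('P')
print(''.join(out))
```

Execution trace: 'S' (try body) → 'A' (outer except KeyError) → 'P' (after the try/except). Output: SAP

Answer: SAP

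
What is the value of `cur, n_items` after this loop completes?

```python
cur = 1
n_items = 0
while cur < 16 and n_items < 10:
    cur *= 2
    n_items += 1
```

Double until >= 16 or 10 iterations
`cur, n_items` takes the values: (1, 0) → (2, 0) → (2, 1) → (4, 1) → (4, 2) → (8, 2) → (8, 3) → (16, 3) → (16, 4)

Answer: 16, 4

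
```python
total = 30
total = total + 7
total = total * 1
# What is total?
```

Trace:
`total = 30` → total = 30
`total = total + 7` → total = 37
`total = total * 1` → total = 37
So total = 37

Answer: 37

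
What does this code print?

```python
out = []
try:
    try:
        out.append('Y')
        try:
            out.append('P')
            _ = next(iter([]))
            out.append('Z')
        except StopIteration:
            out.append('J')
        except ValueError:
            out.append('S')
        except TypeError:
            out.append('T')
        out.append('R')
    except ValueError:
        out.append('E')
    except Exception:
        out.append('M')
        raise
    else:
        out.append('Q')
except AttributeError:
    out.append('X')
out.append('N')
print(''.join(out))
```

Execution trace: 'Y' (try body) → 'P' (inner try body) → 'J' (inner except StopIteration) → 'R' (try body, no exception) → 'Q' (else) → 'N' (after the try/except). Output: YPJRQN

Answer: YPJRQN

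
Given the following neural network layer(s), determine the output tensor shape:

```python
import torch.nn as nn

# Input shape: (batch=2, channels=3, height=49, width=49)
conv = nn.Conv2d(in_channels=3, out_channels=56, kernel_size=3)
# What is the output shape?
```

Input: (2, 3, 49, 49) -> Output: (2, 56, 47, 47)

Answer: (2, 56, 47, 47)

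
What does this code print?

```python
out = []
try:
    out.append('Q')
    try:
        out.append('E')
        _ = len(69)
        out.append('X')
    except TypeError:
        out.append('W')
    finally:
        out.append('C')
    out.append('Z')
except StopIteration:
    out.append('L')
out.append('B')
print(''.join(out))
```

Execution trace: 'Q' (try body) → 'E' (inner try body) → 'W' (inner except TypeError) → 'C' (inner finally) → 'Z' (try body, no exception) → 'B' (after the try/except). Output: QEWCZB

Answer: QEWCZB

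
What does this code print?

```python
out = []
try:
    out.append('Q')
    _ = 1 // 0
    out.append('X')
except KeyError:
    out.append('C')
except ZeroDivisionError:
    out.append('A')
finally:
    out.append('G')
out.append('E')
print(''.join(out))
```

Execution trace: 'Q' (try body) → 'A' (except ZeroDivisionError) → 'G' (finally) → 'E' (after the try/except). Output: QAGE

Answer: QAGE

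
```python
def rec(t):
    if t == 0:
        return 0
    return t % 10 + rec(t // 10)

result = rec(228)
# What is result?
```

Sum of digits of 228: 8 + 2 + 2 = 12

Answer: 12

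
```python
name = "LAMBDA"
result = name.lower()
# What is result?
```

Trace:
`name = "LAMBDA"` → name = 'LAMBDA'
`result = name.lower()` → result = 'lambda'
So result = 'lambda'

Answer: 'lambda'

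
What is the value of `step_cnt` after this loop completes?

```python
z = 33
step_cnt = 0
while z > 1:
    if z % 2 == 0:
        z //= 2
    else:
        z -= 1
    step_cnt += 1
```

Steps to reduce 33 to 1
`step_cnt` takes the values: 0 → 1 → 2 → 3 → 4 → 5 → 6

Answer: 6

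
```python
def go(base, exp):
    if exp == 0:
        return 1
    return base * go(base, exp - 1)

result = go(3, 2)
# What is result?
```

go(3, 2) = 3 * 3 = 9

Answer: 9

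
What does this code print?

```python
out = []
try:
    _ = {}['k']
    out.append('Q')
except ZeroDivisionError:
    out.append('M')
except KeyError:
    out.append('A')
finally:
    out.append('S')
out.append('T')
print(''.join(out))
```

Execution trace: 'A' (except KeyError) → 'S' (finally) → 'T' (after the try/except). Output: AST

Answer: AST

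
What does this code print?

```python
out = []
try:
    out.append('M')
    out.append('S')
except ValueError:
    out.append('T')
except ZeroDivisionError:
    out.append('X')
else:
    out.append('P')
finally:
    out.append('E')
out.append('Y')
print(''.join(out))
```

Execution trace: 'M' (try body) → 'S' (try body, no exception) → 'P' (else) → 'E' (finally) → 'Y' (after the try/except). Output: MSPEY

Answer: MSPEY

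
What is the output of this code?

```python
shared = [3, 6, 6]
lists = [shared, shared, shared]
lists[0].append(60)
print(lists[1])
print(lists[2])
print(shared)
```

Key concept: list of same reference.
Step by step:
`shared = [3, 6, 6]` → shared = [3, 6, 6]
`lists = [shared, shared, shared]` → lists = [[3, 6, 6], [3, 6, 6], [3, 6, 6]]
`lists[0].append(60)` → shared = [3, 6, 6, 60]; lists = [[3, 6, 6, 60], [3, 6, 6, 60], [3, 6, 6, 60]]
`print(lists[1])` → prints [3, 6, 6, 60]
`print(lists[2])` → prints [3, 6, 6, 60]
`print(shared)` → prints [3, 6, 6, 60]

Answer:
[3, 6, 6, 60]
[3, 6, 6, 60]
[3, 6, 6, 60]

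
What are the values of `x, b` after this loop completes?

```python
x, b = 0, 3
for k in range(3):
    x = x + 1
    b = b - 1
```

x goes 0→3, b goes 3→0
`x, b` takes the values: (0, 3) → (1, 3) → (1, 2) → (2, 2) → (2, 1) → (3, 1) → (3, 0)

Answer: 3, 0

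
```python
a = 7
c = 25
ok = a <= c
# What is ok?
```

Trace:
`a = 7` → a = 7
`c = 25` → c = 25
`ok = a <= c` → ok = True
So ok = True

Answer: True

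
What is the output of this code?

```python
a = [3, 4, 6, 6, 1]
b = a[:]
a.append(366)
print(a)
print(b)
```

Key concept: slice [:] creates copy.
Step by step:
`a = [3, 4, 6, 6, 1]` → a = [3, 4, 6, 6, 1]
`b = a[:]` → b = [3, 4, 6, 6, 1]
`a.append(366)` → a = [3, 4, 6, 6, 1, 366]
`print(a)` → prints [3, 4, 6, 6, 1, 366]
`print(b)` → prints [3, 4, 6, 6, 1]

Answer:
[3, 4, 6, 6, 1, 366]
[3, 4, 6, 6, 1]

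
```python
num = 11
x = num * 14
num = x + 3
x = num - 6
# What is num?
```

Trace:
`num = 11` → num = 11
`x = num * 14` → x = 154
`num = x + 3` → num = 157
`x = num - 6` → x = 151
So num = 157

Answer: 157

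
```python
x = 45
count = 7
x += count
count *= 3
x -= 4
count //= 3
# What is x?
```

Trace:
`x = 45` → x = 45
`count = 7` → count = 7
`x += count` → x = 52
`count *= 3` → count = 21
`x -= 4` → x = 48
`count //= 3` → count = 7
So x = 48

Answer: 48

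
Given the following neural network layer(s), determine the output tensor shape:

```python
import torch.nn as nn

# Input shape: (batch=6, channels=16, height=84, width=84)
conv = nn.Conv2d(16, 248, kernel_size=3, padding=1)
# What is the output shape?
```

Input: (6, 16, 84, 84) -> Output: (6, 248, 84, 84)

Answer: (6, 248, 84, 84)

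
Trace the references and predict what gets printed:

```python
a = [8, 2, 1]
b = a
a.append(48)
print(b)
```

Key concept: basic list aliasing.
Step by step:
`a = [8, 2, 1]` → a = [8, 2, 1]
`b = a` → b = [8, 2, 1] (same object as a)
`a.append(48)` → a = [8, 2, 1, 48] (same object as b); b = [8, 2, 1, 48] (same object as a)
`print(b)` → prints [8, 2, 1, 48]

Answer: [8, 2, 1, 48]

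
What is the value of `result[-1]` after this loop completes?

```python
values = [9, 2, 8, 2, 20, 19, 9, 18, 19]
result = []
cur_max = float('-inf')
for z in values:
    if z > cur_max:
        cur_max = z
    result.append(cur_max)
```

Running max ends at 20
`result` takes the values: [] → [9] → [9, 9] → [9, 9, 9] → [9, 9, 9, 9] → [9, 9, 9, 9, 20] → [9, 9, 9, 9, 20, 20] → [9, 9, 9, 9, 20, 20, 20] → [9, 9, 9, 9, 20, 20, 20, 20] → [9, 9, 9, 9, 20, 20, 20, 20, 20]
So `result[-1]` = 20

Answer: 20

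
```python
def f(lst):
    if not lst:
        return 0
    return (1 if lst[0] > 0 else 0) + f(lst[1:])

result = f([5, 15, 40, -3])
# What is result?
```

Count of positive elements in [5, 15, 40, -3] = 3

Answer: 3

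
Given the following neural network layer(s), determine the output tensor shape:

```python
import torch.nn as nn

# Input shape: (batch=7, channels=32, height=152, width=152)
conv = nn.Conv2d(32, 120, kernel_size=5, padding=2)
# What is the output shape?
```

Input: (7, 32, 152, 152) -> Output: (7, 120, 152, 152)

Answer: (7, 120, 152, 152)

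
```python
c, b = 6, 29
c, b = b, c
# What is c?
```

Trace:
`c, b = 6, 29` → c = 6; b = 29
`c, b = b, c` → c = 29; b = 6
So c = 29

Answer: 29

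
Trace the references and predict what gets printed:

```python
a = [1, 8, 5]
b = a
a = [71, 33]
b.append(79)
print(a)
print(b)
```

Key concept: rebinding vs mutation: a is rebound to a new list, b still points at the original.
Step by step:
`a = [1, 8, 5]` → a = [1, 8, 5]
`b = a` → b = [1, 8, 5] (same object as a)
`a = [71, 33]` → a = [71, 33]
`b.append(79)` → b = [1, 8, 5, 79]
`print(a)` → prints [71, 33]
`print(b)` → prints [1, 8, 5, 79]

Answer:
[71, 33]
[1, 8, 5, 79]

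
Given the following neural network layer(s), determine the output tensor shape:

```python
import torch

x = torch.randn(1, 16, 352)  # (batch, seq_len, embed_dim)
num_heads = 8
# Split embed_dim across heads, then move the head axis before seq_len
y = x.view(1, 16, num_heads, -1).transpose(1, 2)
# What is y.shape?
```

Input: (1, 16, 352) -> head_dim = 352 // 8 = 44; after view: (1, 16, 8, 44) -> after transpose(1, 2): (1, 8, 16, 44) -> Output: (1, 8, 16, 44)

Answer: (1, 8, 16, 44)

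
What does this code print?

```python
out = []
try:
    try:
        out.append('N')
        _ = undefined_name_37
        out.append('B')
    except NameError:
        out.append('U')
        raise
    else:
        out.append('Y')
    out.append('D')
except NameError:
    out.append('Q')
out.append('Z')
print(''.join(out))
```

Execution trace: 'N' (inner try body) → 'U' (inner except NameError) → 'Q' (except NameError) → 'Z' (after the try/except). Output: NUQZ

Answer: NUQZ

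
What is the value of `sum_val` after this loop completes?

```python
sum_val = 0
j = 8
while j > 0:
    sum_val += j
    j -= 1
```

Sum 8 down to 1
`sum_val` takes the values: 0 → 8 → 15 → 21 → 26 → 30 → 33 → 35 → 36

Answer: 36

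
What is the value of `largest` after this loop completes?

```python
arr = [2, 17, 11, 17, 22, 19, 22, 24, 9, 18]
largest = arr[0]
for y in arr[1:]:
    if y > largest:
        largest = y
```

Maximum of [2, 17, 11, 17, 22, 19, 22, 24, 9, 18]
`largest` takes the values: 2 → 17 → 22 → 24

Answer: 24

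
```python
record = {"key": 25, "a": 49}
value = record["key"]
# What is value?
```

Trace:
`record = {"key": 25, "a": 49}` → record = {'key': 25, 'a': 49}
`value = record["key"]` → value = 25
So value = 25

Answer: 25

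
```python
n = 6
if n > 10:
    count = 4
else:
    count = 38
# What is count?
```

Trace:
`n = 6` → n = 6
`if n > 10: ...` → n > 10 is False, take else branch → count = 38
So count = 38

Answer: 38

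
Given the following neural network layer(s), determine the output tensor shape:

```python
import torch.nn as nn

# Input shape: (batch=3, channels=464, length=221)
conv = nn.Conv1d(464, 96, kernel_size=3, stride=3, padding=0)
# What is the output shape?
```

Input: (3, 464, 221) -> Output: (3, 96, 73)

Answer: (3, 96, 73)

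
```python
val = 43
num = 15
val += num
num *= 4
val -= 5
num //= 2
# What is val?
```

Trace:
`val = 43` → val = 43
`num = 15` → num = 15
`val += num` → val = 58
`num *= 4` → num = 60
`val -= 5` → val = 53
`num //= 2` → num = 30
So val = 53

Answer: 53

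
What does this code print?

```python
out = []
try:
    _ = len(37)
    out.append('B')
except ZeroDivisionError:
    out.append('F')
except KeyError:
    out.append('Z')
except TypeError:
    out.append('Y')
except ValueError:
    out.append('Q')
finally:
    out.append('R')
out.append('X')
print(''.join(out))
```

Execution trace: 'Y' (except TypeError) → 'R' (finally) → 'X' (after the try/except). Output: YRX

Answer: YRX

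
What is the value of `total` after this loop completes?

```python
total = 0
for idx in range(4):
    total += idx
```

Sum of 0 to 3 = 6
`total` takes the values: 0 → 1 → 3 → 6

Answer: 6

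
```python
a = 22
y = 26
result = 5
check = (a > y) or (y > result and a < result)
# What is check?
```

Trace:
`a = 22` → a = 22
`y = 26` → y = 26
`result = 5` → result = 5
`check = (a > y) or (y > result and a < result)` → check = False
So check = False

Answer: False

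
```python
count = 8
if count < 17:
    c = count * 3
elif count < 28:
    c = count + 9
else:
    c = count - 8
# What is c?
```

Trace:
`count = 8` → count = 8
`if count < 17: ...` → count < 17 is True → c = 24
So c = 24

Answer: 24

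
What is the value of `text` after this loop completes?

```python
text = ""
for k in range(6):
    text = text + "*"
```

Repeat '*' 6 times
`text` takes the values: "" → "*" → "**" → "***" → "****" → "*****" → "******"

Answer: "******"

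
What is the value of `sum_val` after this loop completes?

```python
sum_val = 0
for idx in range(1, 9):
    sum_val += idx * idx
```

Sum of squares 1² to 8² = 204
`sum_val` takes the values: 0 → 1 → 5 → 14 → 30 → 55 → 91 → 140 → 204

Answer: 204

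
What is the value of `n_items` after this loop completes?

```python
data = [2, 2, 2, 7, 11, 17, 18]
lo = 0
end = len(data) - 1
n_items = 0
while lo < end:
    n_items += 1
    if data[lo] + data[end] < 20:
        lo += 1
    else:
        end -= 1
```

Steps to find pair summing to 20
`n_items` takes the values: 0 → 1 → 2 → 3 → 4 → 5 → 6

Answer: 6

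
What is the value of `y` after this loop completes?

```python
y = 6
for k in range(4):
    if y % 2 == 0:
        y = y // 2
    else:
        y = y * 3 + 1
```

Collatz-style transformation from 6
`y` takes the values: 6 → 3 → 10 → 5 → 16

Answer: 16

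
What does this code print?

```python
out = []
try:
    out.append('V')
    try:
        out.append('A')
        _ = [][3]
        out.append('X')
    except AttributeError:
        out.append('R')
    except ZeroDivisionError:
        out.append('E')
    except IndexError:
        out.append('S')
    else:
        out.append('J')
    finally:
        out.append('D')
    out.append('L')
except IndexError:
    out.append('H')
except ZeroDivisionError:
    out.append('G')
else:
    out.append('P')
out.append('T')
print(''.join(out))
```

Execution trace: 'V' (try body) → 'A' (inner try body) → 'S' (inner except IndexError) → 'D' (inner finally) → 'L' (try body, no exception) → 'P' (else) → 'T' (after the try/except). Output: VASDLPT

Answer: VASDLPT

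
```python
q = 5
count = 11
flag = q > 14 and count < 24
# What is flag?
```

Trace:
`q = 5` → q = 5
`count = 11` → count = 11
`flag = q > 14 and count < 24` → flag = False
So flag = False

Answer: False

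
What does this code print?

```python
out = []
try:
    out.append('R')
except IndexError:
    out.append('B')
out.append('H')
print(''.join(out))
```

Execution trace: 'R' (try body, no exception) → 'H' (after the try/except). Output: RH

Answer: RH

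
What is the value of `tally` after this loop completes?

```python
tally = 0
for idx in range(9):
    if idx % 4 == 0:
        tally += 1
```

Count numbers divisible by 4 in range(9)
`tally` takes the values: 0 → 1 → 2 → 3

Answer: 3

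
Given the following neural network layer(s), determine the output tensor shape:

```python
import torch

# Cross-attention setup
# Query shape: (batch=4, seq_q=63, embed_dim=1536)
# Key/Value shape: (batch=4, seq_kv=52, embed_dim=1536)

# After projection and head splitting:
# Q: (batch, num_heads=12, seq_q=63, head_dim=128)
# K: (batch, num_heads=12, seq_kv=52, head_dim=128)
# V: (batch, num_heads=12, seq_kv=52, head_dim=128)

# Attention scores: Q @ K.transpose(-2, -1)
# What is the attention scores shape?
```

Input: (4, 63, 1536) -> Output: (4, 12, 63, 52)

Answer: (4, 12, 63, 52)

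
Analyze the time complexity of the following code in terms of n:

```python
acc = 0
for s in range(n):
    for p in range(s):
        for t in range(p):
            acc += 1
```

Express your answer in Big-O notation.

Each loop level contributes: n × n × n. Multiplying the contributions gives O(n^3).

Answer: O(n^3)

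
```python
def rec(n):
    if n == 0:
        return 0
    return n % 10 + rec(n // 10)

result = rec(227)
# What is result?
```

Sum of digits of 227: 7 + 2 + 2 = 11

Answer: 11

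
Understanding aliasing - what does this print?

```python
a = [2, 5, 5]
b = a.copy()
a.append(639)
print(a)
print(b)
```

Key concept: list.copy() creates independent copy.
Step by step:
`a = [2, 5, 5]` → a = [2, 5, 5]
`b = a.copy()` → b = [2, 5, 5]
`a.append(639)` → a = [2, 5, 5, 639]
`print(a)` → prints [2, 5, 5, 639]
`print(b)` → prints [2, 5, 5]

Answer:
[2, 5, 5, 639]
[2, 5, 5]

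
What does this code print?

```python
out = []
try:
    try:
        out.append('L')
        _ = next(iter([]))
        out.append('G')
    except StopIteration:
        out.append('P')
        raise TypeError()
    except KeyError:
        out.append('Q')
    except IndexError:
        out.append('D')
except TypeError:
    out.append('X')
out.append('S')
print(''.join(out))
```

Execution trace: 'L' (inner try body) → 'P' (inner except StopIteration) → 'X' (outer except TypeError) → 'S' (after the try/except). Output: LPXS

Answer: LPXS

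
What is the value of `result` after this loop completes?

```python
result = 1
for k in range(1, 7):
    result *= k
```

6! = 720
`result` takes the values: 1 → 2 → 6 → 24 → 120 → 720

Answer: 720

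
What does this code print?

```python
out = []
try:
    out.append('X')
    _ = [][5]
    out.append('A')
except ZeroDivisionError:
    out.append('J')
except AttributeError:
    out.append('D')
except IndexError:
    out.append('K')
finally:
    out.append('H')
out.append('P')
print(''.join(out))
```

Execution trace: 'X' (try body) → 'K' (except IndexError) → 'H' (finally) → 'P' (after the try/except). Output: XKHP

Answer: XKHP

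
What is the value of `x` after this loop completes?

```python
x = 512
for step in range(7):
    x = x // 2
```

Halve 7 times: 512 // 2^7 = 4
`x` takes the values: 512 → 256 → 128 → 64 → 32 → 16 → 8 → 4

Answer: 4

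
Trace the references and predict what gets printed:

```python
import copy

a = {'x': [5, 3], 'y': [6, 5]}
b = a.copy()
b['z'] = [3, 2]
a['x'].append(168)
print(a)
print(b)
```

Key concept: shallow copy of dict with mutable values.
Step by step:
`a = {'x': [5, 3], 'y': [6, 5]}` → a = {'x': [5, 3], 'y': [6, 5]}
`b = a.copy()` → b = {'x': [5, 3], 'y': [6, 5]}
`b['z'] = [3, 2]` → b = {'x': [5, 3], 'y': [6, 5], 'z': [3, 2]}
`a['x'].append(168)` → a = {'x': [5, 3, 168], 'y': [6, 5]}; b = {'x': [5, 3, 168], 'y': [6, 5], 'z': [3, 2]}
`print(a)` → prints {'x': [5, 3, 168], 'y': [6, 5]}
`print(b)` → prints {'x': [5, 3, 168], 'y': [6, 5], 'z': [3, 2]}

Answer:
{'x': [5, 3, 168], 'y': [6, 5]}
{'x': [5, 3, 168], 'y': [6, 5], 'z': [3, 2]}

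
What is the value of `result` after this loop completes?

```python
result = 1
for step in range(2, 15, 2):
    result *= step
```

Product of even numbers 2 to 14
`result` takes the values: 1 → 2 → 8 → 48 → 384 → 3840 → 46080 → 645120

Answer: 645120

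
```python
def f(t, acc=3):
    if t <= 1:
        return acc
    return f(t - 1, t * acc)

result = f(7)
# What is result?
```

Accumulator trace (n, acc): (7, 3) -> (6, 21) -> (5, 126) -> (4, 630) -> (3, 2520) -> (2, 7560) -> (1, 15120) -> return 15120

Answer: 15120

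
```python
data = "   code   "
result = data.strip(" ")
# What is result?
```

Trace:
`data = "   code   "` → data = '   code   '
`result = data.strip(" ")` → result = 'code'
So result = 'code'

Answer: 'code'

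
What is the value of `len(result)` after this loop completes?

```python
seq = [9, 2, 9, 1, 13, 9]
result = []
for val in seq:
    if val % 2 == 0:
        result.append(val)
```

Count even numbers in [9, 2, 9, 1, 13, 9]
`result` takes the values: [] → [2]
So `len(result)` = 1

Answer: 1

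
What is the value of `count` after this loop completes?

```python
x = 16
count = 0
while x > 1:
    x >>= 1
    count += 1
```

Count right shifts until 1
`count` takes the values: 0 → 1 → 2 → 3 → 4

Answer: 4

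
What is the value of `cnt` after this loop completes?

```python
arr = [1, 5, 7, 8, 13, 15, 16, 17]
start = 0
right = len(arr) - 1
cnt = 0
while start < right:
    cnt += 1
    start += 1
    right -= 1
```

Iterations until pointers meet (list length 8)
`cnt` takes the values: 0 → 1 → 2 → 3 → 4

Answer: 4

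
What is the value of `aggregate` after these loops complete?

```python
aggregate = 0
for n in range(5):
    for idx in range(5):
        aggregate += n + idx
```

Sum of all n+idx for n,idx in 5x5
`aggregate` takes the values: 0 → 1 → 3 → 6 → 10 → 11 → 13 → 16 → 20 → 25 → 27 → 30 → 34 → 39 → 45 → 48 → 52 → 57 → 63 → 70 → 74 → 79 → 85 → 92 → 100

Answer: 100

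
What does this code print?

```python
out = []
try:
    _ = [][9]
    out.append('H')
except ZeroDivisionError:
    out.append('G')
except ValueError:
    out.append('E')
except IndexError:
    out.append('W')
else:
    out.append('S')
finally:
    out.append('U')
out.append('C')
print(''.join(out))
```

Execution trace: 'W' (except IndexError) → 'U' (finally) → 'C' (after the try/except). Output: WUC

Answer: WUC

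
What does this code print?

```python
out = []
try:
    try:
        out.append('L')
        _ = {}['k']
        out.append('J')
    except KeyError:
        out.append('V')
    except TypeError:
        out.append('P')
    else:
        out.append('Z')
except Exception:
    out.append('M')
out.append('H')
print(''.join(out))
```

Execution trace: 'L' (inner try body) → 'V' (inner except KeyError) → 'H' (after the try/except). Output: LVH

Answer: LVH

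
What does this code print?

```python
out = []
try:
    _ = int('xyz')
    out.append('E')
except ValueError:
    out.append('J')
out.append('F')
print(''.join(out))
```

Execution trace: 'J' (except ValueError) → 'F' (after the try/except). Output: JF

Answer: JF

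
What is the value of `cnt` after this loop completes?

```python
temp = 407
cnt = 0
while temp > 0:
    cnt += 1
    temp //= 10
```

Count digits by repeated division by 10
`cnt` takes the values: 0 → 1 → 2 → 3

Answer: 3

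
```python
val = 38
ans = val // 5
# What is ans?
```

Trace:
`val = 38` → val = 38
`ans = val // 5` → ans = 7
So ans = 7

Answer: 7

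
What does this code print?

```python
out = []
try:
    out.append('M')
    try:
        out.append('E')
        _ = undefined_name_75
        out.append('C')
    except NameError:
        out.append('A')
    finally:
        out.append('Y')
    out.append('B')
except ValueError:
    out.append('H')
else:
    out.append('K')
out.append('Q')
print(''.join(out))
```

Execution trace: 'M' (try body) → 'E' (inner try body) → 'A' (inner except NameError) → 'Y' (inner finally) → 'B' (try body, no exception) → 'K' (else) → 'Q' (after the try/except). Output: MEAYBKQ

Answer: MEAYBKQ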